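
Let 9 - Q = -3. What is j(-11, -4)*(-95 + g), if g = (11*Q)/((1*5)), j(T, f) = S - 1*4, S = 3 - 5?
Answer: 2058/5 ≈ 411.60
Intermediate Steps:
Q = 12 (Q = 9 - 1*(-3) = 9 + 3 = 12)
S = -2
j(T, f) = -6 (j(T, f) = -2 - 1*4 = -2 - 4 = -6)
g = 132/5 (g = (11*12)/((1*5)) = 132/5 ≈ 26.400)
j(-11, -4)*(-95 + g) = -6*(-95 + 132/5) = -6*(-343/5) = 2058/5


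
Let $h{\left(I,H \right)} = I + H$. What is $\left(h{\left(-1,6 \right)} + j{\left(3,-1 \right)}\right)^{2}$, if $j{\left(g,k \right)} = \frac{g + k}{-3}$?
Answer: $\frac{169}{9} \approx 18.778$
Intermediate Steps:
$h{\left(I,H \right)} = H + I$
$j{\left(g,k \right)} = - \frac{g}{3} - \frac{k}{3}$ ($j{\left(g,k \right)} = \left(g + k\right) \left(- \frac{1}{3}\right) = - \frac{g}{3} - \frac{k}{3}$)
$\left(h{\left(-1,6 \right)} + j{\left(3,-1 \right)}\right)^{2} = \left(\left(6 - 1\right) - \frac{2}{3}\right)^{2} = \left(5 + \left(-1 + \frac{1}{3}\right)\right)^{2} = \left(5 - \frac{2}{3}\right)^{2} = \left(\frac{13}{3}\right)^{2} = \frac{169}{9}$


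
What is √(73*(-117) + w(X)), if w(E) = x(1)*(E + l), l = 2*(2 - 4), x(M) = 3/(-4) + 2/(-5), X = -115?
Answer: I*√840415/10 ≈ 91.674*I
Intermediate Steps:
x(M) = -23/20 (x(M) = 3*(-¼) + 2*(-⅕) = -¾ - ⅖ = -23/20)
l = -4 (l = 2*(-2) = -4)
w(E) = 23/5 - 23*E/20 (w(E) = -23*(E - 4)/20 = -23*(-4 + E)/20 = 23/5 - 23*E/20)
√(73*(-117) + w(X)) = √(73*(-117) + (23/5 - 23/20*(-115))) = √(-8541 + (23/5 + 529/4)) = √(-8541 + 2737/20) = √(-168083/20) = I*√840415/10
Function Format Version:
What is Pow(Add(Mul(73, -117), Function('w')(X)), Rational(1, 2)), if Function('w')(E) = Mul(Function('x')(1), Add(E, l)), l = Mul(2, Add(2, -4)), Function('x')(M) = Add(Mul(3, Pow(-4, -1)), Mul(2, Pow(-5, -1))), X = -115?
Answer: Mul(Rational(1, 10), I, Pow(840415, Rational(1, 2))) ≈ Mul(91.674, I)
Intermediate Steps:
Function('x')(M) = Rational(-23, 20) (Function('x')(M) = Add(Mul(3, Rational(-1, 4)), Mul(2, Rational(-1, 5))) = Add(Rational(-3, 4), Rational(-2, 5)) = Rational(-23, 20))
l = -4 (l = Mul(2, -2) = -4)
Function('w')(E) = Add(Rational(23, 5), Mul(Rational(-23, 20), E)) (Function('w')(E) = Mul(Rational(-23, 20), Add(E, -4)) = Mul(Rational(-23, 20), Add(-4, E)) = Add(Rational(23, 5), Mul(Rational(-23, 20), E)))
Pow(Add(Mul(73, -117), Function('w')(X)), Rational(1, 2)) = Pow(Add(Mul(73, -117), Add(Rational(23, 5), Mul(Rational(-23, 20), -115))), Rational(1, 2)) = Pow(Add(-8541, Add(Rational(23, 5), Rational(529, 4))), Rational(1, 2)) = Pow(Add(-8541, Rational(2737, 20)), Rational(1, 2)) = Pow(Rational(-168083, 20), Rational(1, 2)) = Mul(Rational(1, 10), I, Pow(840415, Rational(1, 2)))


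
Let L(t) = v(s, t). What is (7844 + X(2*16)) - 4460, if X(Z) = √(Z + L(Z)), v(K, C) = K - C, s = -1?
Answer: 3384 + I ≈ 3384.0 + 1.0*I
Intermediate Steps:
L(t) = -1 - t
X(Z) = I (X(Z) = √(Z + (-1 - Z)) = √(-1) = I)
(7844 + X(2*16)) - 4460 = (7844 + I) - 4460 = 3384 + I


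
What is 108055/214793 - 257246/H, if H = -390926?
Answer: 48748074504/41984084159 ≈ 1.1611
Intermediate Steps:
108055/214793 - 257246/H = 108055/214793 - 257246/(-390926) = 108055*(1/214793) - 257246*(-1/390926) = 108055/214793 + 128623/195463 = 48748074504/41984084159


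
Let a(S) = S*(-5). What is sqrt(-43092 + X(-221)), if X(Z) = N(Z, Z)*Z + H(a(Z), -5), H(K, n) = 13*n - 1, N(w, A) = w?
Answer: sqrt(5683) ≈ 75.386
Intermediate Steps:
a(S) = -5*S
H(K, n) = -1 + 13*n
X(Z) = -66 + Z**2 (X(Z) = Z*Z + (-1 + 13*(-5)) = Z**2 + (-1 - 65) = Z**2 - 66 = -66 + Z**2)
sqrt(-43092 + X(-221)) = sqrt(-43092 + (-66 + (-221)**2)) = sqrt(-43092 + (-66 + 48841)) = sqrt(-43092 + 48775) = sqrt(5683)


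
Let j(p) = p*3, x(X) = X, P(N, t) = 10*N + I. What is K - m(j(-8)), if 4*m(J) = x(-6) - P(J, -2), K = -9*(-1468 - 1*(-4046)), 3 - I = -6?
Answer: -93033/4 ≈ -23258.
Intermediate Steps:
I = 9 (I = 3 - 1*(-6) = 3 + 6 = 9)
P(N, t) = 9 + 10*N (P(N, t) = 10*N + 9 = 9 + 10*N)
K = -23202 (K = -9*(-1468 + 4046) = -9*2578 = -23202)
j(p) = 3*p
m(J) = -15/4 - 5*J/2 (m(J) = (-6 - (9 + 10*J))/4 = (-6 + (-9 - 10*J))/4 = (-15 - 10*J)/4 = -15/4 - 5*J/2)
K - m(j(-8)) = -23202 - (-15/4 - 15*(-8)/2) = -23202 - (-15/4 - 5/2*(-24)) = -23202 - (-15/4 + 60) = -23202 - 1*225/4 = -23202 - 225/4 = -93033/4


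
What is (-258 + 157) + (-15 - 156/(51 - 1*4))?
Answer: -5608/47 ≈ -119.32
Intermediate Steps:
(-258 + 157) + (-15 - 156/(51 - 1*4)) = -101 + (-15 - 156/(51 - 4)) = -101 + (-15 - 156/47) = -101 - 861/47 = -5608/47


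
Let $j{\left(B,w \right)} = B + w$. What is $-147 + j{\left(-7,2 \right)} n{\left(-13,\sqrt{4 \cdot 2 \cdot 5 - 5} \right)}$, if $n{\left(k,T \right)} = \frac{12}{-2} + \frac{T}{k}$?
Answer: $-117 + \frac{5 \sqrt{35}}{13} \approx -114.72$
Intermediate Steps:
$n{\left(k,T \right)} = -6 + \frac{T}{k}$ ($n{\left(k,T \right)} = 12 \left(- \frac{1}{2}\right) + \frac{T}{k} = -6 + \frac{T}{k}$)
$-147 + j{\left(-7,2 \right)} n{\left(-13,\sqrt{4 \cdot 2 \cdot 5 - 5} \right)} = -147 + \left(-7 + 2\right) \left(-6 + \frac{\sqrt{4 \cdot 2 \cdot 5 - 5}}{-13}\right) = -147 - 5 \left(-6 + \sqrt{8 \cdot 5 - 5} \left(- \frac{1}{13}\right)\right) = -147 - 5 \left(-6 + \sqrt{40 - 5} \left(- \frac{1}{13}\right)\right) = -147 - 5 \left(-6 + \sqrt{35} \left(- \frac{1}{13}\right)\right) = -147 - 5 \left(-6 - \frac{\sqrt{35}}{13}\right) = -147 + \left(30 + \frac{5 \sqrt{35}}{13}\right) = -117 + \frac{5 \sqrt{35}}{13}$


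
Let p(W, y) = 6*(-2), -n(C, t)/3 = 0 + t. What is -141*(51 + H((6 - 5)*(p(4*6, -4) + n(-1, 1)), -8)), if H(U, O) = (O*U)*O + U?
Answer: 130284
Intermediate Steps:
n(C, t) = -3*t (n(C, t) = -3*(0 + t) = -3*t)
p(W, y) = -12
H(U, O) = U + U*O**2 (H(U, O) = U*O**2 + U = U + U*O**2)
-141*(51 + H((6 - 5)*(p(4*6, -4) + n(-1, 1)), -8)) = -141*(51 + ((6 - 5)*(-12 - 3*1))*(1 + (-8)**2)) = -141*(51 + (1*(-12 - 3))*(1 + 64)) = -141*(51 + (1*(-15))*65) = -141*(51 - 15*65) = -141*(51 - 975) = -141*(-924) = 130284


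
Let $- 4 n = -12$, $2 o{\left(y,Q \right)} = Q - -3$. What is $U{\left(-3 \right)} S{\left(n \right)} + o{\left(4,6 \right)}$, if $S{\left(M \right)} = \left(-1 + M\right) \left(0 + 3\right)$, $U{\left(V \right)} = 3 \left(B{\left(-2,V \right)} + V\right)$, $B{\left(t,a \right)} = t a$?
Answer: $\frac{117}{2} \approx 58.5$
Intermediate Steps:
$o{\left(y,Q \right)} = \frac{3}{2} + \frac{Q}{2}$ ($o{\left(y,Q \right)} = \frac{Q - -3}{2} = \frac{Q + 3}{2} = \frac{3 + Q}{2} = \frac{3}{2} + \frac{Q}{2}$)
$B{\left(t,a \right)} = a t$
$n = 3$ ($n = \left(- \frac{1}{4}\right) \left(-12\right) = 3$)
$U{\left(V \right)} = - 3 V$ ($U{\left(V \right)} = 3 \left(V \left(-2\right) + V\right) = 3 \left(- 2 V + V\right) = 3 \left(- V\right) = - 3 V$)
$S{\left(M \right)} = -3 + 3 M$ ($S{\left(M \right)} = \left(-1 + M\right) 3 = -3 + 3 M$)
$U{\left(-3 \right)} S{\left(n \right)} + o{\left(4,6 \right)} = \left(-3\right) \left(-3\right) \left(-3 + 3 \cdot 3\right) + \left(\frac{3}{2} + \frac{1}{2} \cdot 6\right) = 9 \left(-3 + 9\right) + \left(\frac{3}{2} + 3\right) = 9 \cdot 6 + \frac{9}{2} = 54 + \frac{9}{2} = \frac{117}{2}$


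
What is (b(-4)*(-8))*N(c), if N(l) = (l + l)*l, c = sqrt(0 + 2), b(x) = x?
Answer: 128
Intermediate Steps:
c = sqrt(2) ≈ 1.4142
N(l) = 2*l**2 (N(l) = (2*l)*l = 2*l**2)
(b(-4)*(-8))*N(c) = (-4*(-8))*(2*(sqrt(2))**2) = 32*(2*2) = 32*4 = 128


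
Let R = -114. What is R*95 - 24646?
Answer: -35476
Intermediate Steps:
R*95 - 24646 = -114*95 - 24646 = -10830 - 24646 = -35476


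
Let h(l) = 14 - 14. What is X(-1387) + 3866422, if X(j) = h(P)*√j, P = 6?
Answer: 3866422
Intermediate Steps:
h(l) = 0
X(j) = 0 (X(j) = 0*√j = 0)
X(-1387) + 3866422 = 0 + 3866422 = 3866422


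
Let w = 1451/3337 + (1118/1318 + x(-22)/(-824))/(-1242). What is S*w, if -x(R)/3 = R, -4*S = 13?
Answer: -6351800027027/4501118269728 ≈ -1.4112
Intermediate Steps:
S = -13/4 (S = -1/4*13 = -13/4 ≈ -3.2500)
x(R) = -3*R
w = 488600002079/1125279567432 (w = 1451/3337 + (1118/1318 - 3*(-22)/(-824))/(-1242) = 1451*(1/3337) + (1118*(1/1318) + 66*(-1/824))*(-1/1242) = 1451/3337 + (559/659 - 33/412)*(-1/1242) = 1451/3337 + (208561/271508)*(-1/1242) = 1451/3337 - 208561/337212936 = 488600002079/1125279567432 ≈ 0.43420)
S*w = -13/4*488600002079/1125279567432 = -6351800027027/4501118269728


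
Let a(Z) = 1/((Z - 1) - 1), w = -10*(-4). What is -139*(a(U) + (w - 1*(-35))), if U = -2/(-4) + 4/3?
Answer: -9591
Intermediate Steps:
U = 11/6 (U = -2*(-¼) + 4*(⅓) = ½ + 4/3 = 11/6 ≈ 1.8333)
w = 40
a(Z) = 1/(-2 + Z) (a(Z) = 1/((-1 + Z) - 1) = 1/(-2 + Z))
-139*(a(U) + (w - 1*(-35))) = -139*(1/(-2 + 11/6) + (40 - 1*(-35))) = -139*(1/(-⅙) + (40 + 35)) = -139*(-6 + 75) = -139*69 = -9591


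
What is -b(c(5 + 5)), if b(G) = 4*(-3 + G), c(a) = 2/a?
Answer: 56/5 ≈ 11.200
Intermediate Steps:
b(G) = -12 + 4*G
-b(c(5 + 5)) = -(-12 + 4*(2/(5 + 5))) = -(-12 + 4*(2/10)) = -(-12 + 4*(2*(⅒))) = -(-12 + 4*(⅕)) = -(-12 + ⅘) = -1*(-56/5) = 56/5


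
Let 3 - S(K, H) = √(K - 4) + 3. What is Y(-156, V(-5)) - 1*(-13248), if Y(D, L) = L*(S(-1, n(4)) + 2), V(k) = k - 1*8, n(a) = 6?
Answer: 13222 + 13*I*√5 ≈ 13222.0 + 29.069*I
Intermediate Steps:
S(K, H) = -√(-4 + K) (S(K, H) = 3 - (√(K - 4) + 3) = 3 - (√(-4 + K) + 3) = 3 - (3 + √(-4 + K)) = 3 + (-3 - √(-4 + K)) = -√(-4 + K))
V(k) = -8 + k (V(k) = k - 8 = -8 + k)
Y(D, L) = L*(2 - I*√5) (Y(D, L) = L*(-√(-4 - 1) + 2) = L*(-√(-5) + 2) = L*(-I*√5 + 2) = L*(2 - I*√5))
Y(-156, V(-5)) - 1*(-13248) = (-8 - 5)*(2 - I*√5) - 1*(-13248) = -13*(2 - I*√5) + 13248 = (-26 + 13*I*√5) + 13248 = 13222 + 13*I*√5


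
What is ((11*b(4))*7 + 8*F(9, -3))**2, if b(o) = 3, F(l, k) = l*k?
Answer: 225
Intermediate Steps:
F(l, k) = k*l
((11*b(4))*7 + 8*F(9, -3))**2 = ((11*3)*7 + 8*(-3*9))**2 = (33*7 + 8*(-27))**2 = (231 - 216)**2 = 15**2 = 225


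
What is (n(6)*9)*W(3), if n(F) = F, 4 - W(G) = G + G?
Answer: -108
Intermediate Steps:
W(G) = 4 - 2*G (W(G) = 4 - (G + G) = 4 - 2*G)
(n(6)*9)*W(3) = (6*9)*(4 - 2*3) = 54*(4 - 6) = 54*(-2) = -108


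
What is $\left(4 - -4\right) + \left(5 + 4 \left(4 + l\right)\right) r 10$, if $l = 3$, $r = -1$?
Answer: $-322$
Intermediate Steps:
$\left(4 - -4\right) + \left(5 + 4 \left(4 + l\right)\right) r 10 = \left(4 - -4\right) + \left(5 + 4 \left(4 + 3\right)\right) \left(-1\right) 10 = \left(4 + 4\right) + \left(5 + 4 \cdot 7\right) \left(-1\right) 10 = 8 + \left(5 + 28\right) \left(-1\right) 10 = 8 + 33 \left(-1\right) 10 = 8 - 330 = -322$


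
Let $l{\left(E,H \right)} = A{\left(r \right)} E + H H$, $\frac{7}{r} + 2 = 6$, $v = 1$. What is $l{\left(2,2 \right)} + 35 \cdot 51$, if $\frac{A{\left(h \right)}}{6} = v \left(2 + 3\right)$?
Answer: $1849$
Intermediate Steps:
$r = \frac{7}{4}$ ($r = \frac{7}{-2 + 6} = \frac{7}{4} \approx 1.75$)
$A{\left(h \right)} = 30$ ($A{\left(h \right)} = 6 \cdot 1 \left(2 + 3\right) = 6 \cdot 1 \cdot 5 = 6 \cdot 5 = 30$)
$l{\left(E,H \right)} = H^{2} + 30 E$ ($l{\left(E,H \right)} = 30 E + H H = 30 E + H^{2} = H^{2} + 30 E$)
$l{\left(2,2 \right)} + 35 \cdot 51 = \left(2^{2} + 30 \cdot 2\right) + 35 \cdot 51 = \left(4 + 60\right) + 1785 = 64 + 1785 = 1849$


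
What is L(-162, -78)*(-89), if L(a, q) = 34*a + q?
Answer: 497154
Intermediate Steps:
L(a, q) = q + 34*a
L(-162, -78)*(-89) = (-78 + 34*(-162))*(-89) = (-78 - 5508)*(-89) = -5586*(-89) = 497154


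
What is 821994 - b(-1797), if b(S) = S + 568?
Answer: 823223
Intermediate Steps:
b(S) = 568 + S
821994 - b(-1797) = 821994 - (568 - 1797) = 821994 - 1*(-1229) = 821994 + 1229 = 823223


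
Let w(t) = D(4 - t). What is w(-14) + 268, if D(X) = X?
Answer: 286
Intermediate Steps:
w(t) = 4 - t
w(-14) + 268 = (4 - 1*(-14)) + 268 = (4 + 14) + 268 = 18 + 268 = 286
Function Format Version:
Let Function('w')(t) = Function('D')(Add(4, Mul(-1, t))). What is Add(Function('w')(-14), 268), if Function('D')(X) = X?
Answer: 286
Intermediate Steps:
Function('w')(t) = Add(4, Mul(-1, t))
Add(Function('w')(-14), 268) = Add(Add(4, Mul(-1, -14)), 268) = Add(Add(4, 14), 268) = Add(18, 268) = 286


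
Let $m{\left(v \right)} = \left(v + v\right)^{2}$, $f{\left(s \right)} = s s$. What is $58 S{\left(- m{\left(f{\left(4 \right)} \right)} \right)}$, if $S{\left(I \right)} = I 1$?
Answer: $-59392$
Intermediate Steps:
$f{\left(s \right)} = s^{2}$
$m{\left(v \right)} = 4 v^{2}$ ($m{\left(v \right)} = \left(2 v\right)^{2} = 4 v^{2}$)
$S{\left(I \right)} = I$
$58 S{\left(- m{\left(f{\left(4 \right)} \right)} \right)} = 58 \left(- 4 \left(4^{2}\right)^{2}\right) = 58 \left(- 4 \cdot 16^{2}\right) = 58 \left(- 4 \cdot 256\right) = 58 \left(\left(-1\right) 1024\right) = 58 \left(-1024\right) = -59392$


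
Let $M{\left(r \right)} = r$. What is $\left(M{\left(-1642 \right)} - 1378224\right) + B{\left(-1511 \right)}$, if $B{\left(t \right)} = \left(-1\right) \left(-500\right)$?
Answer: $-1379366$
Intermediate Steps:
$B{\left(t \right)} = 500$
$\left(M{\left(-1642 \right)} - 1378224\right) + B{\left(-1511 \right)} = \left(-1642 - 1378224\right) + 500 = -1379866 + 500 = -1379366$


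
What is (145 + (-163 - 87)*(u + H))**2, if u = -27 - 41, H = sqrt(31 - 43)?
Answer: 293201025 - 17145000*I*sqrt(3) ≈ 2.932e+8 - 2.9696e+7*I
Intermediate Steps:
H = 2*I*sqrt(3) (H = sqrt(-12) = 2*I*sqrt(3) ≈ 3.4641*I)
u = -68
(145 + (-163 - 87)*(u + H))**2 = (145 + (-163 - 87)*(-68 + 2*I*sqrt(3)))**2 = (145 - 250*(-68 + 2*I*sqrt(3)))**2 = (145 + (17000 - 500*I*sqrt(3)))**2 = (17145 - 500*I*sqrt(3))**2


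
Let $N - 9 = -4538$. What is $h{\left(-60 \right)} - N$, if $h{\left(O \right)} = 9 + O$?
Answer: $4478$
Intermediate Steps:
$N = -4529$ ($N = 9 - 4538 = -4529$)
$h{\left(-60 \right)} - N = \left(9 - 60\right) - -4529 = -51 + 4529 = 4478$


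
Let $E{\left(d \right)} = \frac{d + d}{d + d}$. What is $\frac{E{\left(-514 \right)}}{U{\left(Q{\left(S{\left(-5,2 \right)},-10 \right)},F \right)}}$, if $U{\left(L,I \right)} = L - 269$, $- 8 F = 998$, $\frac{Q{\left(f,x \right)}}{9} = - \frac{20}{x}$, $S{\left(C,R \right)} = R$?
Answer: $- \frac{1}{251} \approx -0.0039841$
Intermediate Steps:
$Q{\left(f,x \right)} = - \frac{180}{x}$ ($Q{\left(f,x \right)} = 9 \left(- \frac{20}{x}\right) = - \frac{180}{x}$)
$E{\left(d \right)} = 1$ ($E{\left(d \right)} = \frac{2 d}{2 d} = 2 d \frac{1}{2 d} = 1$)
$F = - \frac{499}{4}$ ($F = \left(- \frac{1}{8}\right) 998 = - \frac{499}{4} \approx -124.75$)
$U{\left(L,I \right)} = -269 + L$
$\frac{E{\left(-514 \right)}}{U{\left(Q{\left(S{\left(-5,2 \right)},-10 \right)},F \right)}} = 1 \frac{1}{-269 - \frac{180}{-10}} = 1 \frac{1}{-269 - -18} = 1 \frac{1}{-269 + 18} = 1 \frac{1}{-251} = 1 \left(- \frac{1}{251}\right) = - \frac{1}{251}$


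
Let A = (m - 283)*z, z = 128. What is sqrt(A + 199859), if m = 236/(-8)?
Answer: sqrt(159859) ≈ 399.82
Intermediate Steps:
m = -59/2 (m = 236*(-1/8) = -59/2 ≈ -29.500)
A = -40000 (A = (-59/2 - 283)*128 = -625/2*128 = -40000)
sqrt(A + 199859) = sqrt(-40000 + 199859) = sqrt(159859)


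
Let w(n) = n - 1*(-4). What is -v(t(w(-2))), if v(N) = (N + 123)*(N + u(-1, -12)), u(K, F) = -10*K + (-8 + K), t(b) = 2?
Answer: -375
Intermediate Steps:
w(n) = 4 + n (w(n) = n + 4 = 4 + n)
u(K, F) = -8 - 9*K
v(N) = (1 + N)*(123 + N) (v(N) = (N + 123)*(N + (-8 - 9*(-1))) = (123 + N)*(N + (-8 + 9)) = (123 + N)*(N + 1) = (123 + N)*(1 + N) = (1 + N)*(123 + N))
-v(t(w(-2))) = -(123 + 2² + 124*2) = -(123 + 4 + 248) = -1*375 = -375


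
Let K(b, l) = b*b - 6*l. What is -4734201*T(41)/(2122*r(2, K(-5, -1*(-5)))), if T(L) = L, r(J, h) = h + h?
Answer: 194102241/21220 ≈ 9147.1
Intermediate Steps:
K(b, l) = b² - 6*l
r(J, h) = 2*h
-4734201*T(41)/(2122*r(2, K(-5, -1*(-5)))) = -4734201*41/(4244*((-5)² - (-6)*(-5))) = -4734201*41/(4244*(25 - 6*5)) = -4734201*41/(4244*(25 - 30)) = -4734201/(2122*((2*(-5))*(1/41))) = -4734201/(2122*(-10*1/41)) = -4734201/(2122*(-10/41)) = -4734201/(-21220/41) = -4734201*(-41/21220) = 194102241/21220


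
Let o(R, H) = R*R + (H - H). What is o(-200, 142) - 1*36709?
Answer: 3291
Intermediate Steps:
o(R, H) = R² (o(R, H) = R² + 0 = R²)
o(-200, 142) - 1*36709 = (-200)² - 1*36709 = 40000 - 36709 = 3291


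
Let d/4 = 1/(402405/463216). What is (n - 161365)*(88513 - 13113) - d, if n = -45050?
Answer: -6262907078707864/402405 ≈ -1.5564e+10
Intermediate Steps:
d = 1852864/402405 (d = 4/((402405/463216)) = 4/((402405*(1/463216))) = 4/(402405/463216) = 4*(463216/402405) = 1852864/402405 ≈ 4.6045)
(n - 161365)*(88513 - 13113) - d = (-45050 - 161365)*(88513 - 13113) - 1*1852864/402405 = -206415*75400 - 1852864/402405 = -15563691000 - 1852864/402405 = -6262907078707864/402405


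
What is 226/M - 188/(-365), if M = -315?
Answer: -4654/22995 ≈ -0.20239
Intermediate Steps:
226/M - 188/(-365) = 226/(-315) - 188/(-365) = 226*(-1/315) - 188*(-1/365) = -226/315 + 188/365 = -4654/22995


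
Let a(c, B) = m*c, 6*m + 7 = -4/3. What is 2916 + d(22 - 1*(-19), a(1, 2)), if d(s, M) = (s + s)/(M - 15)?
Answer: 858744/295 ≈ 2911.0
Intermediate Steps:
m = -25/18 (m = -7/6 + (-4/3)/6 = -7/6 + (-4*⅓)/6 = -7/6 + (⅙)*(-4/3) = -7/6 - 2/9 = -25/18 ≈ -1.3889)
a(c, B) = -25*c/18
d(s, M) = 2*s/(-15 + M) (d(s, M) = (2*s)/(-15 + M) = 2*s/(-15 + M))
2916 + d(22 - 1*(-19), a(1, 2)) = 2916 + 2*(22 - 1*(-19))/(-15 - 25/18*1) = 2916 + 2*(22 + 19)/(-15 - 25/18) = 2916 + 2*41/(-295/18) = 2916 + 2*41*(-18/295) = 2916 - 1476/295 = 858744/295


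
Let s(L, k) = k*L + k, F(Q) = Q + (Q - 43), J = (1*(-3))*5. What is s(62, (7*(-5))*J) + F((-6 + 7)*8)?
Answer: 33048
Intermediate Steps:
J = -15 (J = -3*5 = -15)
F(Q) = -43 + 2*Q (F(Q) = Q + (-43 + Q) = -43 + 2*Q)
s(L, k) = k + L*k (s(L, k) = L*k + k = k + L*k)
s(62, (7*(-5))*J) + F((-6 + 7)*8) = ((7*(-5))*(-15))*(1 + 62) + (-43 + 2*((-6 + 7)*8)) = -35*(-15)*63 + (-43 + 2*(1*8)) = 525*63 + (-43 + 2*8) = 33075 + (-43 + 16) = 33075 - 27 = 33048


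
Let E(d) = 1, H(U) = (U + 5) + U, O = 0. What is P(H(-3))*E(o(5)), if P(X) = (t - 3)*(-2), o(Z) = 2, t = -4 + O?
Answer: 14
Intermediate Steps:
t = -4 (t = -4 + 0 = -4)
H(U) = 5 + 2*U (H(U) = (5 + U) + U = 5 + 2*U)
P(X) = 14 (P(X) = (-4 - 3)*(-2) = -7*(-2) = 14)
P(H(-3))*E(o(5)) = 14*1 = 14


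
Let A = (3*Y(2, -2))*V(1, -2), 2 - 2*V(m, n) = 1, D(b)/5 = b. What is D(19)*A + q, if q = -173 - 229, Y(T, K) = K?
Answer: -687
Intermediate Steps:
D(b) = 5*b
V(m, n) = 1/2 (V(m, n) = 1 - 1/2*1 = 1 - 1/2 = 1/2)
q = -402
A = -3 (A = (3*(-2))*(1/2) = -6*1/2 = -3)
D(19)*A + q = (5*19)*(-3) - 402 = 95*(-3) - 402 = -285 - 402 = -687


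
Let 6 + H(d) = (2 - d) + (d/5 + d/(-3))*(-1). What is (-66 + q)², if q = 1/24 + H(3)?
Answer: 75811849/14400 ≈ 5264.7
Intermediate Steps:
H(d) = -4 - 13*d/15 (H(d) = -6 + ((2 - d) + (d/5 + d/(-3))*(-1)) = -6 + ((2 - d) + (d*(⅕) + d*(-⅓))*(-1)) = -6 + ((2 - d) + (d/5 - d/3)*(-1)) = -6 + ((2 - d) - 2*d/15*(-1)) = -6 + ((2 - d) + 2*d/15) = -6 + (2 - 13*d/15) = -4 - 13*d/15)
q = -787/120 (q = 1/24 + (-4 - 13/15*3) = 1/24 + (-4 - 13/5) = 1/24 - 33/5 = -787/120 ≈ -6.5583)
(-66 + q)² = (-66 - 787/120)² = (-8707/120)² = 75811849/14400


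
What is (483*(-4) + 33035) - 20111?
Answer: 10992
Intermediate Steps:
(483*(-4) + 33035) - 20111 = (-1932 + 33035) - 20111 = 31103 - 20111 = 10992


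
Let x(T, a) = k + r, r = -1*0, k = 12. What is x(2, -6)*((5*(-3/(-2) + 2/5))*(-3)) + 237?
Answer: -105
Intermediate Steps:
r = 0
x(T, a) = 12 (x(T, a) = 12 + 0 = 12)
x(2, -6)*((5*(-3/(-2) + 2/5))*(-3)) + 237 = 12*((5*(-3/(-2) + 2/5))*(-3)) + 237 = 12*((5*(-3*(-½) + 2*(⅕)))*(-3)) + 237 = 12*((5*(3/2 + ⅖))*(-3)) + 237 = 12*((5*(19/10))*(-3)) + 237 = 12*((19/2)*(-3)) + 237 = 12*(-57/2) + 237 = -342 + 237 = -105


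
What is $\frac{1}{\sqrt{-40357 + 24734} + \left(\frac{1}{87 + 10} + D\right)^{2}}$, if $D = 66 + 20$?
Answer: $\frac{654919551441}{4846329465668264} - \frac{88529281 i \sqrt{15623}}{4846329465668264} \approx 0.00013514 - 2.2833 \cdot 10^{-6} i$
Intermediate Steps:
$D = 86$
$\frac{1}{\sqrt{-40357 + 24734} + \left(\frac{1}{87 + 10} + D\right)^{2}} = \frac{1}{\sqrt{-40357 + 24734} + \left(\frac{1}{87 + 10} + 86\right)^{2}} = \frac{1}{\sqrt{-15623} + \left(\frac{1}{97} + 86\right)^{2}} = \frac{1}{i \sqrt{15623} + \left(\frac{1}{97} + 86\right)^{2}} = \frac{1}{i \sqrt{15623} + \left(\frac{8343}{97}\right)^{2}} = \frac{1}{i \sqrt{15623} + \frac{69605649}{9409}} = \frac{1}{\frac{69605649}{9409} + i \sqrt{15623}}$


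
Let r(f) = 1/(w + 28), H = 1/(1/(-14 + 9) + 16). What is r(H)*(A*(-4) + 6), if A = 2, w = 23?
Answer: -2/51 ≈ -0.039216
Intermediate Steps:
H = 5/79 (H = 1/(1/(-5) + 16) = 1/(-⅕ + 16) = 1/(79/5) = 5/79 ≈ 0.063291)
r(f) = 1/51 (r(f) = 1/(23 + 28) = 1/51)
r(H)*(A*(-4) + 6) = (2*(-4) + 6)/51 = (-8 + 6)/51 = (1/51)*(-2) = -2/51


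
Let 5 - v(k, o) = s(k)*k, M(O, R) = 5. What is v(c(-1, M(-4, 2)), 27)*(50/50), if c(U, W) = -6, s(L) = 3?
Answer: 23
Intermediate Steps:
v(k, o) = 5 - 3*k
v(c(-1, M(-4, 2)), 27)*(50/50) = (5 - 3*(-6))*(50/50) = (5 + 18)*(50*(1/50)) = 23*1 = 23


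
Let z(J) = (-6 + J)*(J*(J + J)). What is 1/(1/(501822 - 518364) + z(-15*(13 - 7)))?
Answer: -16542/25726118401 ≈ -6.4300e-7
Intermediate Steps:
z(J) = 2*J**2*(-6 + J) (z(J) = (-6 + J)*(J*(2*J)) = (-6 + J)*(2*J**2) = 2*J**2*(-6 + J))
1/(1/(501822 - 518364) + z(-15*(13 - 7))) = 1/(1/(501822 - 518364) + 2*(-15*(13 - 7))**2*(-6 - 15*(13 - 7))) = 1/(1/(-16542) + 2*(-15*6)**2*(-6 - 15*6)) = 1/(-1/16542 + 2*(-90)**2*(-6 - 90)) = 1/(-1/16542 + 2*8100*(-96)) = 1/(-1/16542 - 1555200) = 1/(-25726118401/16542) = -16542/25726118401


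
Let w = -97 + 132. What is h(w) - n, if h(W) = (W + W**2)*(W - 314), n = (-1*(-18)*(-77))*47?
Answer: -286398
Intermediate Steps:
w = 35
n = -65142 (n = (18*(-77))*47 = -1386*47 = -65142)
h(W) = (-314 + W)*(W + W**2) (h(W) = (W + W**2)*(-314 + W) = (-314 + W)*(W + W**2))
h(w) - n = 35*(-314 + 35**2 - 313*35) - 1*(-65142) = 35*(-314 + 1225 - 10955) + 65142 = 35*(-10044) + 65142 = -351540 + 65142 = -286398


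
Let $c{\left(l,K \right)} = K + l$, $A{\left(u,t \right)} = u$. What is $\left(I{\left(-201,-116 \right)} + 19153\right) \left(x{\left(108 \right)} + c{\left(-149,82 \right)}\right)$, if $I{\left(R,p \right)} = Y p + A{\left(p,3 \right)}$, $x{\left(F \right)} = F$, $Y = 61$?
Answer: $490401$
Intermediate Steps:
$I{\left(R,p \right)} = 62 p$ ($I{\left(R,p \right)} = 61 p + p = 62 p$)
$\left(I{\left(-201,-116 \right)} + 19153\right) \left(x{\left(108 \right)} + c{\left(-149,82 \right)}\right) = \left(62 \left(-116\right) + 19153\right) \left(108 + \left(82 - 149\right)\right) = \left(-7192 + 19153\right) \left(108 - 67\right) = 11961 \cdot 41 = 490401$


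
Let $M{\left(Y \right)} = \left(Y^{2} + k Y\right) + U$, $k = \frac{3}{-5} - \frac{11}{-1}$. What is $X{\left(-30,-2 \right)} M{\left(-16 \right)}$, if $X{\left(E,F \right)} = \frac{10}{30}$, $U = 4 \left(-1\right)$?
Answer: $\frac{428}{15} \approx 28.533$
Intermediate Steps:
$U = -4$
$X{\left(E,F \right)} = \frac{1}{3}$ ($X{\left(E,F \right)} = 10 \cdot \frac{1}{30} = \frac{1}{3}$)
$k = \frac{52}{5}$ ($k = 3 \left(- \frac{1}{5}\right) - -11 = - \frac{3}{5} + 11 = \frac{52}{5} \approx 10.4$)
$M{\left(Y \right)} = -4 + Y^{2} + \frac{52 Y}{5}$ ($M{\left(Y \right)} = \left(Y^{2} + \frac{52 Y}{5}\right) - 4 = -4 + Y^{2} + \frac{52 Y}{5}$)
$X{\left(-30,-2 \right)} M{\left(-16 \right)} = \frac{-4 + \left(-16\right)^{2} + \frac{52}{5} \left(-16\right)}{3} = \frac{-4 + 256 - \frac{832}{5}}{3} = \frac{1}{3} \cdot \frac{428}{5} = \frac{428}{15}$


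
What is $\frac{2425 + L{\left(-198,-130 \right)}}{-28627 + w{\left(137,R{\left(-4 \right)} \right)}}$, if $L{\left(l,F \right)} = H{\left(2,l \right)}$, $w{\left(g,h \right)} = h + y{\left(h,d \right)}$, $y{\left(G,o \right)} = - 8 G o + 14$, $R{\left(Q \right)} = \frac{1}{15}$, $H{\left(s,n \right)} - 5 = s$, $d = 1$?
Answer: $- \frac{18240}{214601} \approx -0.084995$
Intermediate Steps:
$H{\left(s,n \right)} = 5 + s$
$R{\left(Q \right)} = \frac{1}{15}$
$y{\left(G,o \right)} = 14 - 8 G o$ ($y{\left(G,o \right)} = - 8 G o + 14 = 14 - 8 G o$)
$w{\left(g,h \right)} = 14 - 7 h$ ($w{\left(g,h \right)} = h - \left(-14 + 8 h 1\right) = h - \left(-14 + 8 h\right) = 14 - 7 h$)
$L{\left(l,F \right)} = 7$ ($L{\left(l,F \right)} = 5 + 2 = 7$)
$\frac{2425 + L{\left(-198,-130 \right)}}{-28627 + w{\left(137,R{\left(-4 \right)} \right)}} = \frac{2425 + 7}{-28627 + \left(14 - \frac{7}{15}\right)} = \frac{2432}{-28627 + \left(14 - \frac{7}{15}\right)} = \frac{2432}{-28627 + \frac{203}{15}} = \frac{2432}{- \frac{429202}{15}} = 2432 \left(- \frac{15}{429202}\right) = - \frac{18240}{214601}$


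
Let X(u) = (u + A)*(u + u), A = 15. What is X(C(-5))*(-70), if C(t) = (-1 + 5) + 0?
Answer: -10640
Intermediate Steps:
C(t) = 4 (C(t) = 4 + 0 = 4)
X(u) = 2*u*(15 + u) (X(u) = (u + 15)*(u + u) = (15 + u)*(2*u) = 2*u*(15 + u))
X(C(-5))*(-70) = (2*4*(15 + 4))*(-70) = (2*4*19)*(-70) = 152*(-70) = -10640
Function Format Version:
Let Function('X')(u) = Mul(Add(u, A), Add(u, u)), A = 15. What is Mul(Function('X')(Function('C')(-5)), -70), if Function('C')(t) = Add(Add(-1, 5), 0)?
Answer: -10640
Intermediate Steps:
Function('C')(t) = 4 (Function('C')(t) = Add(4, 0) = 4)
Function('X')(u) = Mul(2, u, Add(15, u)) (Function('X')(u) = Mul(Add(u, 15), Add(u, u)) = Mul(Add(15, u), Mul(2, u)) = Mul(2, u, Add(15, u)))
Mul(Function('X')(Function('C')(-5)), -70) = Mul(Mul(2, 4, Add(15, 4)), -70) = Mul(Mul(2, 4, 19), -70) = Mul(152, -70) = -10640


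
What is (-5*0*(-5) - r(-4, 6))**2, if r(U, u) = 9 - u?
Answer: 9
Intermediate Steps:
(-5*0*(-5) - r(-4, 6))**2 = (-5*0*(-5) - (9 - 1*6))**2 = (0*(-5) - (9 - 6))**2 = (0 - 1*3)**2 = (0 - 3)**2 = (-3)**2 = 9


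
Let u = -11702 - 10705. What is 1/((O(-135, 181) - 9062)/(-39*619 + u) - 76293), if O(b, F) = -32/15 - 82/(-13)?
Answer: -2269215/173124778426 ≈ -1.3107e-5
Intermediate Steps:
u = -22407
O(b, F) = 814/195 (O(b, F) = -32*1/15 - 82*(-1/13) = -32/15 + 82/13 = 814/195)
1/((O(-135, 181) - 9062)/(-39*619 + u) - 76293) = 1/((814/195 - 9062)/(-39*619 - 22407) - 76293) = 1/(-1766276/(195*(-24141 - 22407)) - 76293) = 1/(-1766276/195/(-46548) - 76293) = 1/(-1766276/195*(-1/46548) - 76293) = 1/(441569/2269215 - 76293) = 1/(-173124778426/2269215) = -2269215/173124778426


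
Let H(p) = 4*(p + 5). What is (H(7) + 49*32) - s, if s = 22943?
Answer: -21327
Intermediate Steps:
H(p) = 20 + 4*p (H(p) = 4*(5 + p) = 20 + 4*p)
(H(7) + 49*32) - s = ((20 + 4*7) + 49*32) - 1*22943 = ((20 + 28) + 1568) - 22943 = (48 + 1568) - 22943 = 1616 - 22943 = -21327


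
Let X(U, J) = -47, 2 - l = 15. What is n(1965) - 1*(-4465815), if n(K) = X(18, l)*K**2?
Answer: -177011760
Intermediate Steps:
l = -13 (l = 2 - 1*15 = 2 - 15 = -13)
n(K) = -47*K**2
n(1965) - 1*(-4465815) = -47*1965**2 - 1*(-4465815) = -47*3861225 + 4465815 = -181477575 + 4465815 = -177011760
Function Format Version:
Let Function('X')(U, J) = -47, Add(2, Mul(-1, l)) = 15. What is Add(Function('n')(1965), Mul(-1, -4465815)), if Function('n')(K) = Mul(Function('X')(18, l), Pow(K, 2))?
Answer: -177011760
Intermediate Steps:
l = -13 (l = Add(2, Mul(-1, 15)) = Add(2, -15) = -13)
Function('n')(K) = Mul(-47, Pow(K, 2))
Add(Function('n')(1965), Mul(-1, -4465815)) = Add(Mul(-47, Pow(1965, 2)), Mul(-1, -4465815)) = Add(Mul(-47, 3861225), 4465815) = Add(-181477575, 4465815) = -177011760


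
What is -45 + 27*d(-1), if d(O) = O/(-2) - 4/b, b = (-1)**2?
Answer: -279/2 ≈ -139.50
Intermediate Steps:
b = 1
d(O) = -4 - O/2 (d(O) = O/(-2) - 4/1 = O*(-1/2) - 4*1 = -O/2 - 4 = -4 - O/2)
-45 + 27*d(-1) = -45 + 27*(-4 - 1/2*(-1)) = -45 + 27*(-4 + 1/2) = -45 + 27*(-7/2) = -45 - 189/2 = -279/2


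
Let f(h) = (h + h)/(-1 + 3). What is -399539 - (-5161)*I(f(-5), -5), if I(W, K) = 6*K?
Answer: -554369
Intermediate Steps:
f(h) = h (f(h) = (2*h)/2 = (2*h)*(½) = h)
-399539 - (-5161)*I(f(-5), -5) = -399539 - (-5161)*6*(-5) = -399539 - (-5161)*(-30) = -399539 - 1*154830 = -399539 - 154830 = -554369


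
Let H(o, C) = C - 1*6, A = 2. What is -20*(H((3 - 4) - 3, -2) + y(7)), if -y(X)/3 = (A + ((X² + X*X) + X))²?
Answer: 687100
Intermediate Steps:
H(o, C) = -6 + C (H(o, C) = C - 6 = -6 + C)
y(X) = -3*(2 + X + 2*X²)² (y(X) = -3*(2 + ((X² + X*X) + X))² = -3*(2 + ((X² + X²) + X))² = -3*(2 + (2*X² + X))² = -3*(2 + (X + 2*X²))² = -3*(2 + X + 2*X²)²)
-20*(H((3 - 4) - 3, -2) + y(7)) = -20*((-6 - 2) - 3*(2 + 7 + 2*7²)²) = -20*(-8 - 3*(2 + 7 + 2*49)²) = -20*(-8 - 3*(2 + 7 + 98)²) = -20*(-8 - 3*107²) = -20*(-8 - 3*11449) = -20*(-8 - 34347) = -20*(-34355) = 687100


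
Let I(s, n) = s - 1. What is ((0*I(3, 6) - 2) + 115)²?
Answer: 12769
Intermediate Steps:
I(s, n) = -1 + s
((0*I(3, 6) - 2) + 115)² = ((0*(-1 + 3) - 2) + 115)² = ((0*2 - 2) + 115)² = ((0 - 2) + 115)² = (-2 + 115)² = 113² = 12769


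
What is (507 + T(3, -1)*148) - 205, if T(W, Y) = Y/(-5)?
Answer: 1658/5 ≈ 331.60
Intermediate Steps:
T(W, Y) = -Y/5 (T(W, Y) = Y*(-⅕) = -Y/5)
(507 + T(3, -1)*148) - 205 = (507 - ⅕*(-1)*148) - 205 = (507 + (⅕)*148) - 205 = (507 + 148/5) - 205 = 2683/5 - 205 = 1658/5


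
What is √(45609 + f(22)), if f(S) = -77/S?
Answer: √182422/2 ≈ 213.55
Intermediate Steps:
√(45609 + f(22)) = √(45609 - 77/22) = √(45609 - 77*1/22) = √(45609 - 7/2) = √(91211/2) = √182422/2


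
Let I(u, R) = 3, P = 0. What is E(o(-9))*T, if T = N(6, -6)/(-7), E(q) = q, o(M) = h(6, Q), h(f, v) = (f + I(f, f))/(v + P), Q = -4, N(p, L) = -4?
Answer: -9/7 ≈ -1.2857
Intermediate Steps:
h(f, v) = (3 + f)/v (h(f, v) = (f + 3)/(v + 0) = (3 + f)/v)
o(M) = -9/4 (o(M) = (3 + 6)/(-4) = -¼*9 = -9/4)
T = 4/7 (T = -4/(-7) = -4*(-⅐) = 4/7 ≈ 0.57143)
E(o(-9))*T = -9/4*4/7 = -9/7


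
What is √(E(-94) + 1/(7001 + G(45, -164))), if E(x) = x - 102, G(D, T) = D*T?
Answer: I*√28154015/379 ≈ 14.0*I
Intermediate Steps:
E(x) = -102 + x
√(E(-94) + 1/(7001 + G(45, -164))) = √((-102 - 94) + 1/(7001 + 45*(-164))) = √(-196 + 1/(7001 - 7380)) = √(-196 + 1/(-379)) = √(-196 - 1/379) = √(-74285/379) = I*√28154015/379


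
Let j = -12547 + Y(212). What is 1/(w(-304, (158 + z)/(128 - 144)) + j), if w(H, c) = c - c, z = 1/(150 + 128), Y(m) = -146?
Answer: -1/12693 ≈ -7.8784e-5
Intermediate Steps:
z = 1/278 ≈ 0.0035971
j = -12693 (j = -12547 - 146 = -12693)
w(H, c) = 0
1/(w(-304, (158 + z)/(128 - 144)) + j) = 1/(0 - 12693) = 1/(-12693) = -1/12693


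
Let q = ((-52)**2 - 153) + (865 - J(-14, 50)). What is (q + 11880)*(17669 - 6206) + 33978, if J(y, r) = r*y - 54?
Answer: 184015128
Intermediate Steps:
J(y, r) = -54 + r*y
q = 4170 (q = ((-52)**2 - 153) + (865 - (-54 + 50*(-14))) = (2704 - 153) + (865 - (-54 - 700)) = 2551 + (865 - 1*(-754)) = 2551 + (865 + 754) = 2551 + 1619 = 4170)
(q + 11880)*(17669 - 6206) + 33978 = (4170 + 11880)*(17669 - 6206) + 33978 = 16050*11463 + 33978 = 183981150 + 33978 = 184015128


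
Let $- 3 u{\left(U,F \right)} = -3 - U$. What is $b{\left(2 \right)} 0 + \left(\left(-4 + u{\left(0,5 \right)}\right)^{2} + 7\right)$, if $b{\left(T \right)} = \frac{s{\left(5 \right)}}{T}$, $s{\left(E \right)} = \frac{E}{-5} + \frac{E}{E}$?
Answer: $16$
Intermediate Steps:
$u{\left(U,F \right)} = 1 + \frac{U}{3}$ ($u{\left(U,F \right)} = - \frac{-3 - U}{3} = 1 + \frac{U}{3}$)
$s{\left(E \right)} = 1 - \frac{E}{5}$ ($s{\left(E \right)} = E \left(- \frac{1}{5}\right) + 1 = - \frac{E}{5} + 1 = 1 - \frac{E}{5}$)
$b{\left(T \right)} = 0$ ($b{\left(T \right)} = \frac{1 - 1}{T} = \frac{0}{T} = 0$)
$b{\left(2 \right)} 0 + \left(\left(-4 + u{\left(0,5 \right)}\right)^{2} + 7\right) = 0 \cdot 0 + \left(\left(-4 + \left(1 + \frac{1}{3} \cdot 0\right)\right)^{2} + 7\right) = 0 + \left(\left(-4 + \left(1 + 0\right)\right)^{2} + 7\right) = 0 + \left(\left(-4 + 1\right)^{2} + 7\right) = 0 + \left(\left(-3\right)^{2} + 7\right) = 0 + \left(9 + 7\right) = 0 + 16 = 16$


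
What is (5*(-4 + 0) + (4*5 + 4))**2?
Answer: 16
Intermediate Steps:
(5*(-4 + 0) + (4*5 + 4))**2 = (5*(-4) + (20 + 4))**2 = (-20 + 24)**2 = 4**2 = 16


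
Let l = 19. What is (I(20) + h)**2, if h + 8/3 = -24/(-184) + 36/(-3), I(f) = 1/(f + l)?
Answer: 169416256/804609 ≈ 210.56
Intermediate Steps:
I(f) = 1/(19 + f) (I(f) = 1/(f + 19) = 1/(19 + f))
h = -1003/69 (h = -8/3 + (-24/(-184) + 36/(-3)) = -8/3 + (-24*(-1/184) + 36*(-1/3)) = -8/3 + (3/23 - 12) = -8/3 - 273/23 = -1003/69 ≈ -14.536)
(I(20) + h)**2 = (1/(19 + 20) - 1003/69)**2 = (1/39 - 1003/69)**2 = (-13016/897)**2 = 169416256/804609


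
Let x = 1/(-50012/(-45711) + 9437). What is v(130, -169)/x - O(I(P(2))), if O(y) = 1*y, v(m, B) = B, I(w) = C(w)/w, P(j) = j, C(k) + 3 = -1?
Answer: -72910686089/45711 ≈ -1.5950e+6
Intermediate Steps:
C(k) = -4 (C(k) = -3 - 1 = -4)
x = 45711/431424719 (x = 1/(-50012*(-1/45711) + 9437) = 1/(50012/45711 + 9437) = 1/(431424719/45711) = 45711/431424719 ≈ 0.00010595)
I(w) = -4/w
O(y) = y
v(130, -169)/x - O(I(P(2))) = -169/45711/431424719 - (-4)/2 = -169*431424719/45711 - (-4)/2 = -72910777511/45711 - 1*(-2) = -72910777511/45711 + 2 = -72910686089/45711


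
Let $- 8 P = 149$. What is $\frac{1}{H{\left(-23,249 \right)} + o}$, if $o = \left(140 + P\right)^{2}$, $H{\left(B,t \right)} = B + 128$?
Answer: $\frac{64}{949561} \approx 6.74 \cdot 10^{-5}$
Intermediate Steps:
$P = - \frac{149}{8}$ ($P = \left(- \frac{1}{8}\right) 149 = - \frac{149}{8} \approx -18.625$)
$H{\left(B,t \right)} = 128 + B$
$o = \frac{942841}{64}$ ($o = \left(140 - \frac{149}{8}\right)^{2} = \left(\frac{971}{8}\right)^{2} = \frac{942841}{64} \approx 14732.0$)
$\frac{1}{H{\left(-23,249 \right)} + o} = \frac{1}{\left(128 - 23\right) + \frac{942841}{64}} = \frac{1}{105 + \frac{942841}{64}} = \frac{1}{\frac{949561}{64}} = \frac{64}{949561}$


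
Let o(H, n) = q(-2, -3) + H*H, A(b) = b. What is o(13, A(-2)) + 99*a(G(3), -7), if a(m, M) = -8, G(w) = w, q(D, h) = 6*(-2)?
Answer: -635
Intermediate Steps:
q(D, h) = -12
o(H, n) = -12 + H² (o(H, n) = -12 + H*H = -12 + H²)
o(13, A(-2)) + 99*a(G(3), -7) = (-12 + 13²) + 99*(-8) = (-12 + 169) - 792 = 157 - 792 = -635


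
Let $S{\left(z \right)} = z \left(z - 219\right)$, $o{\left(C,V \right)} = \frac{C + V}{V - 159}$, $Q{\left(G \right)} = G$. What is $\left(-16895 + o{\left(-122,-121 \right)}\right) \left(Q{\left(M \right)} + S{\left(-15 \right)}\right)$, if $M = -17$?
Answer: $- \frac{2360448143}{40} \approx -5.9011 \cdot 10^{7}$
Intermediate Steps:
$o{\left(C,V \right)} = \frac{C + V}{-159 + V}$
$S{\left(z \right)} = z \left(-219 + z\right)$
$\left(-16895 + o{\left(-122,-121 \right)}\right) \left(Q{\left(M \right)} + S{\left(-15 \right)}\right) = \left(-16895 + \frac{-122 - 121}{-159 - 121}\right) \left(-17 - 15 \left(-219 - 15\right)\right) = \left(-16895 + \frac{1}{-280} \left(-243\right)\right) \left(-17 - -3510\right) = \left(-16895 - - \frac{243}{280}\right) \left(-17 + 3510\right) = \left(-16895 + \frac{243}{280}\right) 3493 = \left(- \frac{4730357}{280}\right) 3493 = - \frac{2360448143}{40}$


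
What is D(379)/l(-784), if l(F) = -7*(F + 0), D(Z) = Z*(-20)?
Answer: -1895/1372 ≈ -1.3812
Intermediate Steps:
D(Z) = -20*Z
l(F) = -7*F
D(379)/l(-784) = (-20*379)/((-7*(-784))) = -7580/5488 = -7580*1/5488 = -1895/1372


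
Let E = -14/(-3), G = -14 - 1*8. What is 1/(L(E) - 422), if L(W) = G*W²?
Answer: -9/8110 ≈ -0.0011097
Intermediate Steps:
G = -22 (G = -14 - 8 = -22)
E = 14/3 (E = -14*(-⅓) = 14/3 ≈ 4.6667)
L(W) = -22*W²
1/(L(E) - 422) = 1/(-22*(14/3)² - 422) = 1/(-22*196/9 - 422) = 1/(-4312/9 - 422) = 1/(-8110/9) = -9/8110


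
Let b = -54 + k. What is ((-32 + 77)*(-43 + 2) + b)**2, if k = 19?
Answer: 3534400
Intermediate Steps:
b = -35 (b = -54 + 19 = -35)
((-32 + 77)*(-43 + 2) + b)**2 = ((-32 + 77)*(-43 + 2) - 35)**2 = (45*(-41) - 35)**2 = (-1845 - 35)**2 = (-1880)**2 = 3534400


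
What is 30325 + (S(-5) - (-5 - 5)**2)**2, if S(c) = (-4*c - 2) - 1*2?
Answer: 37381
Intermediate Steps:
S(c) = -4 - 4*c (S(c) = (-2 - 4*c) - 2 = -4 - 4*c)
30325 + (S(-5) - (-5 - 5)**2)**2 = 30325 + ((-4 - 4*(-5)) - (-5 - 5)**2)**2 = 30325 + ((-4 + 20) - 1*(-10)**2)**2 = 30325 + (16 - 1*100)**2 = 30325 + (16 - 100)**2 = 30325 + (-84)**2 = 30325 + 7056 = 37381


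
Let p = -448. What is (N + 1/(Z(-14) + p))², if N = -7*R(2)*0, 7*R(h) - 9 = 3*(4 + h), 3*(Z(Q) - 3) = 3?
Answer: 1/197136 ≈ 5.0726e-6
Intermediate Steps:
Z(Q) = 4 (Z(Q) = 3 + (⅓)*3 = 3 + 1 = 4)
R(h) = 3 + 3*h/7 (R(h) = 9/7 + (3*(4 + h))/7 = 9/7 + (12 + 3*h)/7 = 9/7 + (12/7 + 3*h/7) = 3 + 3*h/7)
N = 0 (N = -7*(3 + (3/7)*2)*0 = -7*(3 + 6/7)*0 = -7*27/7*0 = -27*0 = 0)
(N + 1/(Z(-14) + p))² = (0 + 1/(4 - 448))² = (0 + 1/(-444))² = (0 - 1/444)² = (-1/444)² = 1/197136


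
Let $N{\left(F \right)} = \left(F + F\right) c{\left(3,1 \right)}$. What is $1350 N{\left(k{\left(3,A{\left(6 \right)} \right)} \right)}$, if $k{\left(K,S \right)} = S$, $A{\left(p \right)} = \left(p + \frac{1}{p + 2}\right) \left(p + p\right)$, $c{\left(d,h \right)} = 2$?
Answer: $396900$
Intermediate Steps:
$A{\left(p \right)} = 2 p \left(p + \frac{1}{2 + p}\right)$ ($A{\left(p \right)} = \left(p + \frac{1}{2 + p}\right) 2 p = 2 p \left(p + \frac{1}{2 + p}\right)$)
$N{\left(F \right)} = 4 F$ ($N{\left(F \right)} = \left(F + F\right) 2 = 2 F 2 = 4 F$)
$1350 N{\left(k{\left(3,A{\left(6 \right)} \right)} \right)} = 1350 \cdot 4 \cdot 2 \cdot 6 \frac{1}{2 + 6} \left(1 + 6^{2} + 2 \cdot 6\right) = 1350 \cdot 4 \cdot 2 \cdot 6 \cdot \frac{1}{8} \left(1 + 36 + 12\right) = 1350 \cdot 4 \cdot 2 \cdot 6 \cdot \frac{1}{8} \cdot 49 = 1350 \cdot 4 \cdot \frac{147}{2} = 1350 \cdot 294 = 396900$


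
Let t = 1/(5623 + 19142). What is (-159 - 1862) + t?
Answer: -50050064/24765 ≈ -2021.0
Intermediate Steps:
t = 1/24765 ≈ 4.0380e-5
(-159 - 1862) + t = (-159 - 1862) + 1/24765 = -2021 + 1/24765 = -50050064/24765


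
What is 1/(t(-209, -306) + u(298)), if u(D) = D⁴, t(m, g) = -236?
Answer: 1/7886150180 ≈ 1.2680e-10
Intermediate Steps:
1/(t(-209, -306) + u(298)) = 1/(-236 + 298⁴) = 1/(-236 + 7886150416) = 1/7886150180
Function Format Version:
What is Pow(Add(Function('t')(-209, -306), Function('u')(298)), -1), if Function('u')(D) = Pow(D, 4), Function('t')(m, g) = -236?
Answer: Rational(1, 7886150180) ≈ 1.2680e-10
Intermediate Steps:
Pow(Add(Function('t')(-209, -306), Function('u')(298)), -1) = Pow(Add(-236, Pow(298, 4)), -1) = Pow(Add(-236, 7886150416), -1) = Pow(7886150180, -1) = Rational(1, 7886150180)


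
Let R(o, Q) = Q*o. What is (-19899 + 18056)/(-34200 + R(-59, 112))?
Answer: 1843/40808 ≈ 0.045163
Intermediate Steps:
(-19899 + 18056)/(-34200 + R(-59, 112)) = (-19899 + 18056)/(-34200 + 112*(-59)) = -1843/(-34200 - 6608) = -1843/(-40808) = -1843*(-1/40808) = 1843/40808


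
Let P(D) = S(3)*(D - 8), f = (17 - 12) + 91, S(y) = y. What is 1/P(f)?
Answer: 1/264 ≈ 0.0037879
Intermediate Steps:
f = 96 (f = 5 + 91 = 96)
P(D) = -24 + 3*D (P(D) = 3*(D - 8) = 3*(-8 + D) = -24 + 3*D)
1/P(f) = 1/(-24 + 3*96) = 1/(-24 + 288) = 1/264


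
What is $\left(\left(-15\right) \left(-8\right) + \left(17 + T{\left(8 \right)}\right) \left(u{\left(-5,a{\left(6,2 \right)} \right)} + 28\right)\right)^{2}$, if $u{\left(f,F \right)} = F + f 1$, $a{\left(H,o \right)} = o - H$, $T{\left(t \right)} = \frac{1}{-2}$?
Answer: $\frac{751689}{4} \approx 1.8792 \cdot 10^{5}$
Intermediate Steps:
$T{\left(t \right)} = - \frac{1}{2}$
$u{\left(f,F \right)} = F + f$
$\left(\left(-15\right) \left(-8\right) + \left(17 + T{\left(8 \right)}\right) \left(u{\left(-5,a{\left(6,2 \right)} \right)} + 28\right)\right)^{2} = \left(\left(-15\right) \left(-8\right) + \left(17 - \frac{1}{2}\right) \left(\left(\left(2 - 6\right) - 5\right) + 28\right)\right)^{2} = \left(120 + \frac{33 \left(\left(\left(2 - 6\right) - 5\right) + 28\right)}{2}\right)^{2} = \left(120 + \frac{33 \left(\left(-4 - 5\right) + 28\right)}{2}\right)^{2} = \left(120 + \frac{33 \left(-9 + 28\right)}{2}\right)^{2} = \left(120 + \frac{33}{2} \cdot 19\right)^{2} = \left(120 + \frac{627}{2}\right)^{2} = \left(\frac{867}{2}\right)^{2} = \frac{751689}{4}$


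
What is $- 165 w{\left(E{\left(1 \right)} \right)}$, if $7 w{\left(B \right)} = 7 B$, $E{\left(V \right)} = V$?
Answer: $-165$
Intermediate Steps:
$w{\left(B \right)} = B$ ($w{\left(B \right)} = \frac{7 B}{7} = B$)
$- 165 w{\left(E{\left(1 \right)} \right)} = \left(-165\right) 1 = -165$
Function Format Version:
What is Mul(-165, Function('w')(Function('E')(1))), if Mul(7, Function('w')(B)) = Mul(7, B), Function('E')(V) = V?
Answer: -165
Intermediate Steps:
Function('w')(B) = B (Function('w')(B) = Mul(Rational(1, 7), Mul(7, B)) = B)
Mul(-165, Function('w')(Function('E')(1))) = Mul(-165, 1) = -165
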